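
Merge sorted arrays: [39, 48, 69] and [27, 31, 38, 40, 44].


Take 27 from B
Take 31 from B
Take 38 from B
Take 39 from A
Take 40 from B
Take 44 from B

Merged: [27, 31, 38, 39, 40, 44, 48, 69]


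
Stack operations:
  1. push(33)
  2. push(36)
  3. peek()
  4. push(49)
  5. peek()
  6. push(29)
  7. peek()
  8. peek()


push(33) -> [33]
push(36) -> [33, 36]
peek()->36
push(49) -> [33, 36, 49]
peek()->49
push(29) -> [33, 36, 49, 29]
peek()->29
peek()->29

Final stack: [33, 36, 49, 29]


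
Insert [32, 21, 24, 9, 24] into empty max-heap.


Insert 32: [32]
Insert 21: [32, 21]
Insert 24: [32, 21, 24]
Insert 9: [32, 21, 24, 9]
Insert 24: [32, 24, 24, 9, 21]

Final heap: [32, 24, 24, 9, 21]


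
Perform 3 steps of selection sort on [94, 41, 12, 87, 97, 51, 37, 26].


Initial: [94, 41, 12, 87, 97, 51, 37, 26]
Step 1: min=12 at 2
  Swap: [12, 41, 94, 87, 97, 51, 37, 26]
Step 2: min=26 at 7
  Swap: [12, 26, 94, 87, 97, 51, 37, 41]
Step 3: min=37 at 6
  Swap: [12, 26, 37, 87, 97, 51, 94, 41]

After 3 steps: [12, 26, 37, 87, 97, 51, 94, 41]


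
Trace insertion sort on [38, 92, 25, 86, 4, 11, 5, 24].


Initial: [38, 92, 25, 86, 4, 11, 5, 24]
Insert 92: [38, 92, 25, 86, 4, 11, 5, 24]
Insert 25: [25, 38, 92, 86, 4, 11, 5, 24]
Insert 86: [25, 38, 86, 92, 4, 11, 5, 24]
Insert 4: [4, 25, 38, 86, 92, 11, 5, 24]
Insert 11: [4, 11, 25, 38, 86, 92, 5, 24]
Insert 5: [4, 5, 11, 25, 38, 86, 92, 24]
Insert 24: [4, 5, 11, 24, 25, 38, 86, 92]

Sorted: [4, 5, 11, 24, 25, 38, 86, 92]


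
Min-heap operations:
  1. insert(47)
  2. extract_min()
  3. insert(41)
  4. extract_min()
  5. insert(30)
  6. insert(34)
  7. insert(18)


insert(47) -> [47]
extract_min()->47, []
insert(41) -> [41]
extract_min()->41, []
insert(30) -> [30]
insert(34) -> [30, 34]
insert(18) -> [18, 34, 30]

Final heap: [18, 34, 30]


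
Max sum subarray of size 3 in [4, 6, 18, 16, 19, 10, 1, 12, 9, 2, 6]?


[0:3]: 28
[1:4]: 40
[2:5]: 53
[3:6]: 45
[4:7]: 30
[5:8]: 23
[6:9]: 22
[7:10]: 23
[8:11]: 17

Max: 53 at [2:5]


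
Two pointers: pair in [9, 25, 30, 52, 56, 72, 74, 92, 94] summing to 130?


lo=0(9)+hi=8(94)=103
lo=1(25)+hi=8(94)=119
lo=2(30)+hi=8(94)=124
lo=3(52)+hi=8(94)=146
lo=3(52)+hi=7(92)=144
lo=3(52)+hi=6(74)=126
lo=4(56)+hi=6(74)=130

Yes: 56+74=130


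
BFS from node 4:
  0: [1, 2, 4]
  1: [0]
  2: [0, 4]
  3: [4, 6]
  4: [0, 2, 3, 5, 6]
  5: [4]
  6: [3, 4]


Visit 4, enqueue [0, 2, 3, 5, 6]
Visit 0, enqueue [1]
Visit 2, enqueue []
Visit 3, enqueue []
Visit 5, enqueue []
Visit 6, enqueue []
Visit 1, enqueue []

BFS order: [4, 0, 2, 3, 5, 6, 1]


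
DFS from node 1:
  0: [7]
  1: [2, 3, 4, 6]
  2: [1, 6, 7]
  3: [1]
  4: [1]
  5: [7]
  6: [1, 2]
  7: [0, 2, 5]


Visit 1, push [6, 4, 3, 2]
Visit 2, push [7, 6]
Visit 6, push []
Visit 7, push [5, 0]
Visit 0, push []
Visit 5, push []
Visit 3, push []
Visit 4, push []

DFS order: [1, 2, 6, 7, 0, 5, 3, 4]


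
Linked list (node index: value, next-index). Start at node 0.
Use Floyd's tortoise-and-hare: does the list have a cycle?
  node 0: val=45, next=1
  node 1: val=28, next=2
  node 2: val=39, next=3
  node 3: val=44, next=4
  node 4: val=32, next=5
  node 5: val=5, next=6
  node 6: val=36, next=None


Floyd's tortoise (slow, +1) and hare (fast, +2):
  init: slow=0, fast=0
  step 1: slow=1, fast=2
  step 2: slow=2, fast=4
  step 3: slow=3, fast=6
  step 4: fast -> None, no cycle

Cycle: no


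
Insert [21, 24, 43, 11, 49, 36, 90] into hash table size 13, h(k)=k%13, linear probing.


Insert 21: h=8 -> slot 8
Insert 24: h=11 -> slot 11
Insert 43: h=4 -> slot 4
Insert 11: h=11, 1 probes -> slot 12
Insert 49: h=10 -> slot 10
Insert 36: h=10, 3 probes -> slot 0
Insert 90: h=12, 2 probes -> slot 1

Table: [36, 90, None, None, 43, None, None, None, 21, None, 49, 24, 11]


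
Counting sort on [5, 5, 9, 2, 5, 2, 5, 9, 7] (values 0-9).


Input: [5, 5, 9, 2, 5, 2, 5, 9, 7]
Counts: [0, 0, 2, 0, 0, 4, 0, 1, 0, 2]

Sorted: [2, 2, 5, 5, 5, 5, 7, 9, 9]


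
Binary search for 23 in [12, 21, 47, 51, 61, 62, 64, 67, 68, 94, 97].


Step 1: lo=0, hi=10, mid=5, val=62
Step 2: lo=0, hi=4, mid=2, val=47
Step 3: lo=0, hi=1, mid=0, val=12
Step 4: lo=1, hi=1, mid=1, val=21

Not found


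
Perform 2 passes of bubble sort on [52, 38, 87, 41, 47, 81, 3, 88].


Initial: [52, 38, 87, 41, 47, 81, 3, 88]
Pass 1: [38, 52, 41, 47, 81, 3, 87, 88] (5 swaps)
Pass 2: [38, 41, 47, 52, 3, 81, 87, 88] (3 swaps)

After 2 passes: [38, 41, 47, 52, 3, 81, 87, 88]


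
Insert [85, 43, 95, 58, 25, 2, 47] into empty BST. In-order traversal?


Insert 85: root
Insert 43: L from 85
Insert 95: R from 85
Insert 58: L from 85 -> R from 43
Insert 25: L from 85 -> L from 43
Insert 2: L from 85 -> L from 43 -> L from 25
Insert 47: L from 85 -> R from 43 -> L from 58

In-order: [2, 25, 43, 47, 58, 85, 95]


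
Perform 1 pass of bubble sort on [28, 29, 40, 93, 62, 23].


Initial: [28, 29, 40, 93, 62, 23]
Pass 1: [28, 29, 40, 62, 23, 93] (2 swaps)

After 1 pass: [28, 29, 40, 62, 23, 93]


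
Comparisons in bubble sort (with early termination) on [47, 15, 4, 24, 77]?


Algorithm: bubble sort (with early termination)
Input: [47, 15, 4, 24, 77]
Sorted: [4, 15, 24, 47, 77]

9


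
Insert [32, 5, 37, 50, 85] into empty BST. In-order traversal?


Insert 32: root
Insert 5: L from 32
Insert 37: R from 32
Insert 50: R from 32 -> R from 37
Insert 85: R from 32 -> R from 37 -> R from 50

In-order: [5, 32, 37, 50, 85]


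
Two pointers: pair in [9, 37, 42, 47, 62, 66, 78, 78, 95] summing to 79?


lo=0(9)+hi=8(95)=104
lo=0(9)+hi=7(78)=87
lo=0(9)+hi=6(78)=87
lo=0(9)+hi=5(66)=75
lo=1(37)+hi=5(66)=103
lo=1(37)+hi=4(62)=99
lo=1(37)+hi=3(47)=84
lo=1(37)+hi=2(42)=79

Yes: 37+42=79


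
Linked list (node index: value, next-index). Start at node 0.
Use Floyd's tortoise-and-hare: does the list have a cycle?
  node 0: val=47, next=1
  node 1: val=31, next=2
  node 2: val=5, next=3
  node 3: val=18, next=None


Floyd's tortoise (slow, +1) and hare (fast, +2):
  init: slow=0, fast=0
  step 1: slow=1, fast=2
  step 2: fast 2->3->None, no cycle

Cycle: no


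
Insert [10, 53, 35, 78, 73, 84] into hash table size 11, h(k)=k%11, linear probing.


Insert 10: h=10 -> slot 10
Insert 53: h=9 -> slot 9
Insert 35: h=2 -> slot 2
Insert 78: h=1 -> slot 1
Insert 73: h=7 -> slot 7
Insert 84: h=7, 1 probes -> slot 8

Table: [None, 78, 35, None, None, None, None, 73, 84, 53, 10]


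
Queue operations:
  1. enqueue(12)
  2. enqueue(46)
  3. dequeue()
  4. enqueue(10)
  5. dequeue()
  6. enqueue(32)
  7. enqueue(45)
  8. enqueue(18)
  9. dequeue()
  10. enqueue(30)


enqueue(12) -> [12]
enqueue(46) -> [12, 46]
dequeue()->12, [46]
enqueue(10) -> [46, 10]
dequeue()->46, [10]
enqueue(32) -> [10, 32]
enqueue(45) -> [10, 32, 45]
enqueue(18) -> [10, 32, 45, 18]
dequeue()->10, [32, 45, 18]
enqueue(30) -> [32, 45, 18, 30]

Final queue: [32, 45, 18, 30]


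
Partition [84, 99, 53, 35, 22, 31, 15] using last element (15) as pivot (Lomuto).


Pivot: 15
Place pivot at 0: [15, 99, 53, 35, 22, 31, 84]

Partitioned: [15, 99, 53, 35, 22, 31, 84]


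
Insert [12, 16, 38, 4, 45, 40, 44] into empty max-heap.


Insert 12: [12]
Insert 16: [16, 12]
Insert 38: [38, 12, 16]
Insert 4: [38, 12, 16, 4]
Insert 45: [45, 38, 16, 4, 12]
Insert 40: [45, 38, 40, 4, 12, 16]
Insert 44: [45, 38, 44, 4, 12, 16, 40]

Final heap: [45, 38, 44, 4, 12, 16, 40]


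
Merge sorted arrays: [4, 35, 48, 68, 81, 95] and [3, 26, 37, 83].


Take 3 from B
Take 4 from A
Take 26 from B
Take 35 from A
Take 37 from B
Take 48 from A
Take 68 from A
Take 81 from A
Take 83 from B

Merged: [3, 4, 26, 35, 37, 48, 68, 81, 83, 95]


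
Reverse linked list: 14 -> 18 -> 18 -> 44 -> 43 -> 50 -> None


Step 1: curr=14, set curr.next=prev(None) | reversed so far: 14
Step 2: curr=18, set curr.next=prev(14) | reversed so far: 18 -> 14
Step 3: curr=18, set curr.next=prev(18) | reversed so far: 18 -> 18 -> 14
Step 4: curr=44, set curr.next=prev(18) | reversed so far: 44 -> 18 -> 18 -> 14
Step 5: curr=43, set curr.next=prev(44) | reversed so far: 43 -> 44 -> 18 -> 18 -> 14
Step 6: curr=50, set curr.next=prev(43) | reversed so far: 50 -> 43 -> 44 -> 18 -> 18 -> 14

50 -> 43 -> 44 -> 18 -> 18 -> 14 -> None


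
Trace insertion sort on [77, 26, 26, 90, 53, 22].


Initial: [77, 26, 26, 90, 53, 22]
Insert 26: [26, 77, 26, 90, 53, 22]
Insert 26: [26, 26, 77, 90, 53, 22]
Insert 90: [26, 26, 77, 90, 53, 22]
Insert 53: [26, 26, 53, 77, 90, 22]
Insert 22: [22, 26, 26, 53, 77, 90]

Sorted: [22, 26, 26, 53, 77, 90]


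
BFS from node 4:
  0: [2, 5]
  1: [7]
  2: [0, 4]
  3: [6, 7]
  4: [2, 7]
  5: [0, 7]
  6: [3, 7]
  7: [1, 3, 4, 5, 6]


Visit 4, enqueue [2, 7]
Visit 2, enqueue [0]
Visit 7, enqueue [1, 3, 5, 6]
Visit 0, enqueue []
Visit 1, enqueue []
Visit 3, enqueue []
Visit 5, enqueue []
Visit 6, enqueue []

BFS order: [4, 2, 7, 0, 1, 3, 5, 6]


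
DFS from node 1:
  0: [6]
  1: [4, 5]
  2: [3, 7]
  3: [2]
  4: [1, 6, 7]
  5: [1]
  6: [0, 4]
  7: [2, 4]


Visit 1, push [5, 4]
Visit 4, push [7, 6]
Visit 6, push [0]
Visit 0, push []
Visit 7, push [2]
Visit 2, push [3]
Visit 3, push []
Visit 5, push []

DFS order: [1, 4, 6, 0, 7, 2, 3, 5]


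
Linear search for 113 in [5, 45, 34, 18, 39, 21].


i=0: 5!=113
i=1: 45!=113
i=2: 34!=113
i=3: 18!=113
i=4: 39!=113
i=5: 21!=113

Not found, 6 comps


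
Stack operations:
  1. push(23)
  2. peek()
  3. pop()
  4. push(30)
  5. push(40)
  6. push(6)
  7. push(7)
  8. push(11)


push(23) -> [23]
peek()->23
pop()->23, []
push(30) -> [30]
push(40) -> [30, 40]
push(6) -> [30, 40, 6]
push(7) -> [30, 40, 6, 7]
push(11) -> [30, 40, 6, 7, 11]

Final stack: [30, 40, 6, 7, 11]


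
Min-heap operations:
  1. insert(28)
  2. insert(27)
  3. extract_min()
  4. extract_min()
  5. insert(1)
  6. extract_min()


insert(28) -> [28]
insert(27) -> [27, 28]
extract_min()->27, [28]
extract_min()->28, []
insert(1) -> [1]
extract_min()->1, []

Final heap: []


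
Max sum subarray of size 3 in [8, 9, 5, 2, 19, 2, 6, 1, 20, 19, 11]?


[0:3]: 22
[1:4]: 16
[2:5]: 26
[3:6]: 23
[4:7]: 27
[5:8]: 9
[6:9]: 27
[7:10]: 40
[8:11]: 50

Max: 50 at [8:11]


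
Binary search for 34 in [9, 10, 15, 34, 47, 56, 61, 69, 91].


Step 1: lo=0, hi=8, mid=4, val=47
Step 2: lo=0, hi=3, mid=1, val=10
Step 3: lo=2, hi=3, mid=2, val=15
Step 4: lo=3, hi=3, mid=3, val=34

Found at index 3


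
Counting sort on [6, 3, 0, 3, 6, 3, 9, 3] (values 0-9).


Input: [6, 3, 0, 3, 6, 3, 9, 3]
Counts: [1, 0, 0, 4, 0, 0, 2, 0, 0, 1]

Sorted: [0, 3, 3, 3, 3, 6, 6, 9]


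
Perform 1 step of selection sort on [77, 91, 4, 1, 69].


Initial: [77, 91, 4, 1, 69]
Step 1: min=1 at 3
  Swap: [1, 91, 4, 77, 69]

After 1 step: [1, 91, 4, 77, 69]


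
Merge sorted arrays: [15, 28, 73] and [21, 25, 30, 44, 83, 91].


Take 15 from A
Take 21 from B
Take 25 from B
Take 28 from A
Take 30 from B
Take 44 from B
Take 73 from A

Merged: [15, 21, 25, 28, 30, 44, 73, 83, 91]


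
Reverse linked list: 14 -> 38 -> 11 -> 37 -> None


Step 1: curr=14, set curr.next=prev(None) | reversed so far: 14
Step 2: curr=38, set curr.next=prev(14) | reversed so far: 38 -> 14
Step 3: curr=11, set curr.next=prev(38) | reversed so far: 11 -> 38 -> 14
Step 4: curr=37, set curr.next=prev(11) | reversed so far: 37 -> 11 -> 38 -> 14

37 -> 11 -> 38 -> 14 -> None


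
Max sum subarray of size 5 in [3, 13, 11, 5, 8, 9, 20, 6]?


[0:5]: 40
[1:6]: 46
[2:7]: 53
[3:8]: 48

Max: 53 at [2:7]


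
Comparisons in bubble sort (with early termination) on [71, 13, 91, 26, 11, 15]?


Algorithm: bubble sort (with early termination)
Input: [71, 13, 91, 26, 11, 15]
Sorted: [11, 13, 15, 26, 71, 91]

15


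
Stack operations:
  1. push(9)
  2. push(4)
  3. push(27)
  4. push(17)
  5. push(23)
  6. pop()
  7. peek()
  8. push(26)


push(9) -> [9]
push(4) -> [9, 4]
push(27) -> [9, 4, 27]
push(17) -> [9, 4, 27, 17]
push(23) -> [9, 4, 27, 17, 23]
pop()->23, [9, 4, 27, 17]
peek()->17
push(26) -> [9, 4, 27, 17, 26]

Final stack: [9, 4, 27, 17, 26]


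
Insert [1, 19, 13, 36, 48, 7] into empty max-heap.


Insert 1: [1]
Insert 19: [19, 1]
Insert 13: [19, 1, 13]
Insert 36: [36, 19, 13, 1]
Insert 48: [48, 36, 13, 1, 19]
Insert 7: [48, 36, 13, 1, 19, 7]

Final heap: [48, 36, 13, 1, 19, 7]


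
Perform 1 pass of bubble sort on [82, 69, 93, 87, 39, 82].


Initial: [82, 69, 93, 87, 39, 82]
Pass 1: [69, 82, 87, 39, 82, 93] (4 swaps)

After 1 pass: [69, 82, 87, 39, 82, 93]


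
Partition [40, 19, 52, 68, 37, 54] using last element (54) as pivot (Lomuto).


Pivot: 54
  40 <= 54: advance i (no swap)
  19 <= 54: advance i (no swap)
  52 <= 54: advance i (no swap)
  37 <= 54: swap -> [40, 19, 52, 37, 68, 54]
Place pivot at 4: [40, 19, 52, 37, 54, 68]

Partitioned: [40, 19, 52, 37, 54, 68]


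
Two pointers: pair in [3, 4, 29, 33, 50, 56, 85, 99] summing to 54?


lo=0(3)+hi=7(99)=102
lo=0(3)+hi=6(85)=88
lo=0(3)+hi=5(56)=59
lo=0(3)+hi=4(50)=53
lo=1(4)+hi=4(50)=54

Yes: 4+50=54


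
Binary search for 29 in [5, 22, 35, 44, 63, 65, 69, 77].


Step 1: lo=0, hi=7, mid=3, val=44
Step 2: lo=0, hi=2, mid=1, val=22
Step 3: lo=2, hi=2, mid=2, val=35

Not found


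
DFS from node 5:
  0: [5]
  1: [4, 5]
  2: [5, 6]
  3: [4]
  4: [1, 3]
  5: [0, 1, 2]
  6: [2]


Visit 5, push [2, 1, 0]
Visit 0, push []
Visit 1, push [4]
Visit 4, push [3]
Visit 3, push []
Visit 2, push [6]
Visit 6, push []

DFS order: [5, 0, 1, 4, 3, 2, 6]


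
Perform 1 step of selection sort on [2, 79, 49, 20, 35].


Initial: [2, 79, 49, 20, 35]
Step 1: min=2 at 0
  Swap: [2, 79, 49, 20, 35]

After 1 step: [2, 79, 49, 20, 35]


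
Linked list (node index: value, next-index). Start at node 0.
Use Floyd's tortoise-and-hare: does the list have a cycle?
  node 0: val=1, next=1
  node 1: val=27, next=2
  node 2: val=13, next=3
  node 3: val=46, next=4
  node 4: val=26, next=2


Floyd's tortoise (slow, +1) and hare (fast, +2):
  init: slow=0, fast=0
  step 1: slow=1, fast=2
  step 2: slow=2, fast=4
  step 3: slow=3, fast=3
  slow == fast at node 3: cycle detected

Cycle: yes


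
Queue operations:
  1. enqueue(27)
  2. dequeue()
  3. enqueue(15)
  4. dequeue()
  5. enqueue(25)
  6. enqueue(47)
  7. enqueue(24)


enqueue(27) -> [27]
dequeue()->27, []
enqueue(15) -> [15]
dequeue()->15, []
enqueue(25) -> [25]
enqueue(47) -> [25, 47]
enqueue(24) -> [25, 47, 24]

Final queue: [25, 47, 24]


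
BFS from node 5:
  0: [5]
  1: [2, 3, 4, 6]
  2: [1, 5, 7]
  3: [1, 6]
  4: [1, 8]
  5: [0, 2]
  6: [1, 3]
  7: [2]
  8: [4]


Visit 5, enqueue [0, 2]
Visit 0, enqueue []
Visit 2, enqueue [1, 7]
Visit 1, enqueue [3, 4, 6]
Visit 7, enqueue []
Visit 3, enqueue []
Visit 4, enqueue [8]
Visit 6, enqueue []
Visit 8, enqueue []

BFS order: [5, 0, 2, 1, 7, 3, 4, 6, 8]


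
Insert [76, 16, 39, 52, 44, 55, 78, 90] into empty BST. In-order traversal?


Insert 76: root
Insert 16: L from 76
Insert 39: L from 76 -> R from 16
Insert 52: L from 76 -> R from 16 -> R from 39
Insert 44: L from 76 -> R from 16 -> R from 39 -> L from 52
Insert 55: L from 76 -> R from 16 -> R from 39 -> R from 52
Insert 78: R from 76
Insert 90: R from 76 -> R from 78

In-order: [16, 39, 44, 52, 55, 76, 78, 90]


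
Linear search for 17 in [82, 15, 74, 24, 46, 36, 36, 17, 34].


i=0: 82!=17
i=1: 15!=17
i=2: 74!=17
i=3: 24!=17
i=4: 46!=17
i=5: 36!=17
i=6: 36!=17
i=7: 17==17 found!

Found at 7, 8 comps


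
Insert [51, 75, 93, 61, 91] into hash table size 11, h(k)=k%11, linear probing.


Insert 51: h=7 -> slot 7
Insert 75: h=9 -> slot 9
Insert 93: h=5 -> slot 5
Insert 61: h=6 -> slot 6
Insert 91: h=3 -> slot 3

Table: [None, None, None, 91, None, 93, 61, 51, None, 75, None]


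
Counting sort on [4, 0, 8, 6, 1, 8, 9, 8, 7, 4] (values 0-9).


Input: [4, 0, 8, 6, 1, 8, 9, 8, 7, 4]
Counts: [1, 1, 0, 0, 2, 0, 1, 1, 3, 1]

Sorted: [0, 1, 4, 4, 6, 7, 8, 8, 8, 9]


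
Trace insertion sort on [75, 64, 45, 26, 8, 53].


Initial: [75, 64, 45, 26, 8, 53]
Insert 64: [64, 75, 45, 26, 8, 53]
Insert 45: [45, 64, 75, 26, 8, 53]
Insert 26: [26, 45, 64, 75, 8, 53]
Insert 8: [8, 26, 45, 64, 75, 53]
Insert 53: [8, 26, 45, 53, 64, 75]

Sorted: [8, 26, 45, 53, 64, 75]


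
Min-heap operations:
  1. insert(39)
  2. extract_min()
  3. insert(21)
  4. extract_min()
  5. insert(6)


insert(39) -> [39]
extract_min()->39, []
insert(21) -> [21]
extract_min()->21, []
insert(6) -> [6]

Final heap: [6]


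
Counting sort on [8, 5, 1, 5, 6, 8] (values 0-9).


Input: [8, 5, 1, 5, 6, 8]
Counts: [0, 1, 0, 0, 0, 2, 1, 0, 2, 0]

Sorted: [1, 5, 5, 6, 8, 8]


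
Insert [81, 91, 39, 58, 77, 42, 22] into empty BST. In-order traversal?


Insert 81: root
Insert 91: R from 81
Insert 39: L from 81
Insert 58: L from 81 -> R from 39
Insert 77: L from 81 -> R from 39 -> R from 58
Insert 42: L from 81 -> R from 39 -> L from 58
Insert 22: L from 81 -> L from 39

In-order: [22, 39, 42, 58, 77, 81, 91]


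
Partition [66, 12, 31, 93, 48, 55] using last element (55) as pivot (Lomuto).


Pivot: 55
  12 <= 55: swap -> [12, 66, 31, 93, 48, 55]
  31 <= 55: swap -> [12, 31, 66, 93, 48, 55]
  48 <= 55: swap -> [12, 31, 48, 93, 66, 55]
Place pivot at 3: [12, 31, 48, 55, 66, 93]

Partitioned: [12, 31, 48, 55, 66, 93]


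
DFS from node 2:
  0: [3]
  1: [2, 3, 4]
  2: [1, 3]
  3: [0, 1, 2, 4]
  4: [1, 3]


Visit 2, push [3, 1]
Visit 1, push [4, 3]
Visit 3, push [4, 0]
Visit 0, push []
Visit 4, push []

DFS order: [2, 1, 3, 0, 4]


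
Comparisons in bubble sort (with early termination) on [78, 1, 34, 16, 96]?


Algorithm: bubble sort (with early termination)
Input: [78, 1, 34, 16, 96]
Sorted: [1, 16, 34, 78, 96]

9


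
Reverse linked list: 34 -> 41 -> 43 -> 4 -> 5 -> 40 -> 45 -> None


Step 1: curr=34, set curr.next=prev(None) | reversed so far: 34
Step 2: curr=41, set curr.next=prev(34) | reversed so far: 41 -> 34
Step 3: curr=43, set curr.next=prev(41) | reversed so far: 43 -> 41 -> 34
Step 4: curr=4, set curr.next=prev(43) | reversed so far: 4 -> 43 -> 41 -> 34
Step 5: curr=5, set curr.next=prev(4) | reversed so far: 5 -> 4 -> 43 -> 41 -> 34
Step 6: curr=40, set curr.next=prev(5) | reversed so far: 40 -> 5 -> 4 -> 43 -> 41 -> 34
Step 7: curr=45, set curr.next=prev(40) | reversed so far: 45 -> 40 -> 5 -> 4 -> 43 -> 41 -> 34

45 -> 40 -> 5 -> 4 -> 43 -> 41 -> 34 -> None


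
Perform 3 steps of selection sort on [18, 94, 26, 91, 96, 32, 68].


Initial: [18, 94, 26, 91, 96, 32, 68]
Step 1: min=18 at 0
  Swap: [18, 94, 26, 91, 96, 32, 68]
Step 2: min=26 at 2
  Swap: [18, 26, 94, 91, 96, 32, 68]
Step 3: min=32 at 5
  Swap: [18, 26, 32, 91, 96, 94, 68]

After 3 steps: [18, 26, 32, 91, 96, 94, 68]


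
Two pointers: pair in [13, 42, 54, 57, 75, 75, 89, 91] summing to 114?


lo=0(13)+hi=7(91)=104
lo=1(42)+hi=7(91)=133
lo=1(42)+hi=6(89)=131
lo=1(42)+hi=5(75)=117
lo=1(42)+hi=4(75)=117
lo=1(42)+hi=3(57)=99
lo=2(54)+hi=3(57)=111

No pair found


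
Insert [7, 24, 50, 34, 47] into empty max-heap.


Insert 7: [7]
Insert 24: [24, 7]
Insert 50: [50, 7, 24]
Insert 34: [50, 34, 24, 7]
Insert 47: [50, 47, 24, 7, 34]

Final heap: [50, 47, 24, 7, 34]


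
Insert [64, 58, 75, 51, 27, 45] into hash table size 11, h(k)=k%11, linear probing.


Insert 64: h=9 -> slot 9
Insert 58: h=3 -> slot 3
Insert 75: h=9, 1 probes -> slot 10
Insert 51: h=7 -> slot 7
Insert 27: h=5 -> slot 5
Insert 45: h=1 -> slot 1

Table: [None, 45, None, 58, None, 27, None, 51, None, 64, 75]


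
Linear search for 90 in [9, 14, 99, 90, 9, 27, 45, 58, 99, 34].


i=0: 9!=90
i=1: 14!=90
i=2: 99!=90
i=3: 90==90 found!

Found at 3, 4 comps


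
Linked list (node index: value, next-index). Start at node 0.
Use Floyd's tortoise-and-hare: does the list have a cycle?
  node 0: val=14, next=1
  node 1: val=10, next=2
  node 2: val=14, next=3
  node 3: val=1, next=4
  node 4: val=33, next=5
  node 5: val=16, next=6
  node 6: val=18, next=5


Floyd's tortoise (slow, +1) and hare (fast, +2):
  init: slow=0, fast=0
  step 1: slow=1, fast=2
  step 2: slow=2, fast=4
  step 3: slow=3, fast=6
  step 4: slow=4, fast=6
  step 5: slow=5, fast=6
  step 6: slow=6, fast=6
  slow == fast at node 6: cycle detected

Cycle: yes


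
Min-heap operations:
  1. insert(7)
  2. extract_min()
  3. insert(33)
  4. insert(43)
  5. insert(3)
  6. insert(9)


insert(7) -> [7]
extract_min()->7, []
insert(33) -> [33]
insert(43) -> [33, 43]
insert(3) -> [3, 43, 33]
insert(9) -> [3, 9, 33, 43]

Final heap: [3, 9, 33, 43]


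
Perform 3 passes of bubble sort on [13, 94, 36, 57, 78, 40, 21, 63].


Initial: [13, 94, 36, 57, 78, 40, 21, 63]
Pass 1: [13, 36, 57, 78, 40, 21, 63, 94] (6 swaps)
Pass 2: [13, 36, 57, 40, 21, 63, 78, 94] (3 swaps)
Pass 3: [13, 36, 40, 21, 57, 63, 78, 94] (2 swaps)

After 3 passes: [13, 36, 40, 21, 57, 63, 78, 94]


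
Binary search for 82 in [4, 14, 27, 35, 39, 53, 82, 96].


Step 1: lo=0, hi=7, mid=3, val=35
Step 2: lo=4, hi=7, mid=5, val=53
Step 3: lo=6, hi=7, mid=6, val=82

Found at index 6


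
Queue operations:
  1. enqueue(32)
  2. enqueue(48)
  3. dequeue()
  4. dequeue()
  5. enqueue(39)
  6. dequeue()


enqueue(32) -> [32]
enqueue(48) -> [32, 48]
dequeue()->32, [48]
dequeue()->48, []
enqueue(39) -> [39]
dequeue()->39, []

Final queue: []


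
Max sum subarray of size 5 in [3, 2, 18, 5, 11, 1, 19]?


[0:5]: 39
[1:6]: 37
[2:7]: 54

Max: 54 at [2:7]


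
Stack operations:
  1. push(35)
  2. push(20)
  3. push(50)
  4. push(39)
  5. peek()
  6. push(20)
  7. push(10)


push(35) -> [35]
push(20) -> [35, 20]
push(50) -> [35, 20, 50]
push(39) -> [35, 20, 50, 39]
peek()->39
push(20) -> [35, 20, 50, 39, 20]
push(10) -> [35, 20, 50, 39, 20, 10]

Final stack: [35, 20, 50, 39, 20, 10]


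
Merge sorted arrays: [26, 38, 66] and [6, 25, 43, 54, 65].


Take 6 from B
Take 25 from B
Take 26 from A
Take 38 from A
Take 43 from B
Take 54 from B
Take 65 from B

Merged: [6, 25, 26, 38, 43, 54, 65, 66]


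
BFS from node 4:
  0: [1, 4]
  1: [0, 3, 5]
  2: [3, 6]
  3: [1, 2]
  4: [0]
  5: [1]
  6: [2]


Visit 4, enqueue [0]
Visit 0, enqueue [1]
Visit 1, enqueue [3, 5]
Visit 3, enqueue [2]
Visit 5, enqueue []
Visit 2, enqueue [6]
Visit 6, enqueue []

BFS order: [4, 0, 1, 3, 5, 2, 6]


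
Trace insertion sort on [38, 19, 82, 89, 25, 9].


Initial: [38, 19, 82, 89, 25, 9]
Insert 19: [19, 38, 82, 89, 25, 9]
Insert 82: [19, 38, 82, 89, 25, 9]
Insert 89: [19, 38, 82, 89, 25, 9]
Insert 25: [19, 25, 38, 82, 89, 9]
Insert 9: [9, 19, 25, 38, 82, 89]

Sorted: [9, 19, 25, 38, 82, 89]


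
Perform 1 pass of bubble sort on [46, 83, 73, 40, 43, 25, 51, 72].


Initial: [46, 83, 73, 40, 43, 25, 51, 72]
Pass 1: [46, 73, 40, 43, 25, 51, 72, 83] (6 swaps)

After 1 pass: [46, 73, 40, 43, 25, 51, 72, 83]


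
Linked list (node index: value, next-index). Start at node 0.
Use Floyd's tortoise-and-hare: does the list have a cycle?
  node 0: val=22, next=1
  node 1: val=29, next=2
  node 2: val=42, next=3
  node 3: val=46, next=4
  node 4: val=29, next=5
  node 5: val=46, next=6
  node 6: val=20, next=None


Floyd's tortoise (slow, +1) and hare (fast, +2):
  init: slow=0, fast=0
  step 1: slow=1, fast=2
  step 2: slow=2, fast=4
  step 3: slow=3, fast=6
  step 4: fast -> None, no cycle

Cycle: no


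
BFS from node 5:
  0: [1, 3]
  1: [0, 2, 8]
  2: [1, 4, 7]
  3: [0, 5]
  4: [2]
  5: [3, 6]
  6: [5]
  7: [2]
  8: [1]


Visit 5, enqueue [3, 6]
Visit 3, enqueue [0]
Visit 6, enqueue []
Visit 0, enqueue [1]
Visit 1, enqueue [2, 8]
Visit 2, enqueue [4, 7]
Visit 8, enqueue []
Visit 4, enqueue []
Visit 7, enqueue []

BFS order: [5, 3, 6, 0, 1, 2, 8, 4, 7]


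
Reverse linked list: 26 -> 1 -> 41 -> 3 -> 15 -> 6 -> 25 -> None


Step 1: curr=26, set curr.next=prev(None) | reversed so far: 26
Step 2: curr=1, set curr.next=prev(26) | reversed so far: 1 -> 26
Step 3: curr=41, set curr.next=prev(1) | reversed so far: 41 -> 1 -> 26
Step 4: curr=3, set curr.next=prev(41) | reversed so far: 3 -> 41 -> 1 -> 26
Step 5: curr=15, set curr.next=prev(3) | reversed so far: 15 -> 3 -> 41 -> 1 -> 26
Step 6: curr=6, set curr.next=prev(15) | reversed so far: 6 -> 15 -> 3 -> 41 -> 1 -> 26
Step 7: curr=25, set curr.next=prev(6) | reversed so far: 25 -> 6 -> 15 -> 3 -> 41 -> 1 -> 26

25 -> 6 -> 15 -> 3 -> 41 -> 1 -> 26 -> None


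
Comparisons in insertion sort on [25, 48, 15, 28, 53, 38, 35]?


Algorithm: insertion sort
Input: [25, 48, 15, 28, 53, 38, 35]
Sorted: [15, 25, 28, 35, 38, 48, 53]

13


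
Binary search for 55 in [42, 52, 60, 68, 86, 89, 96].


Step 1: lo=0, hi=6, mid=3, val=68
Step 2: lo=0, hi=2, mid=1, val=52
Step 3: lo=2, hi=2, mid=2, val=60

Not found


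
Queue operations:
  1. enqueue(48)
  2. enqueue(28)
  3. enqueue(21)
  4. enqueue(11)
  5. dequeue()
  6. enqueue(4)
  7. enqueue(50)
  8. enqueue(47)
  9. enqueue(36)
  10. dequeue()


enqueue(48) -> [48]
enqueue(28) -> [48, 28]
enqueue(21) -> [48, 28, 21]
enqueue(11) -> [48, 28, 21, 11]
dequeue()->48, [28, 21, 11]
enqueue(4) -> [28, 21, 11, 4]
enqueue(50) -> [28, 21, 11, 4, 50]
enqueue(47) -> [28, 21, 11, 4, 50, 47]
enqueue(36) -> [28, 21, 11, 4, 50, 47, 36]
dequeue()->28, [21, 11, 4, 50, 47, 36]

Final queue: [21, 11, 4, 50, 47, 36]


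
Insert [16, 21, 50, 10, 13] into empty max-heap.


Insert 16: [16]
Insert 21: [21, 16]
Insert 50: [50, 16, 21]
Insert 10: [50, 16, 21, 10]
Insert 13: [50, 16, 21, 10, 13]

Final heap: [50, 16, 21, 10, 13]


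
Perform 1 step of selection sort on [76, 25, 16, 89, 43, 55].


Initial: [76, 25, 16, 89, 43, 55]
Step 1: min=16 at 2
  Swap: [16, 25, 76, 89, 43, 55]

After 1 step: [16, 25, 76, 89, 43, 55]


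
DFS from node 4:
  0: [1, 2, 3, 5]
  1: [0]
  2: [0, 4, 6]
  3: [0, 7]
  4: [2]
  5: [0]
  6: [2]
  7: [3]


Visit 4, push [2]
Visit 2, push [6, 0]
Visit 0, push [5, 3, 1]
Visit 1, push []
Visit 3, push [7]
Visit 7, push []
Visit 5, push []
Visit 6, push []

DFS order: [4, 2, 0, 1, 3, 7, 5, 6]


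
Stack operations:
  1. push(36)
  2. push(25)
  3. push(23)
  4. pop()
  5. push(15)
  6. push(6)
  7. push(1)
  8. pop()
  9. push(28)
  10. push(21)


push(36) -> [36]
push(25) -> [36, 25]
push(23) -> [36, 25, 23]
pop()->23, [36, 25]
push(15) -> [36, 25, 15]
push(6) -> [36, 25, 15, 6]
push(1) -> [36, 25, 15, 6, 1]
pop()->1, [36, 25, 15, 6]
push(28) -> [36, 25, 15, 6, 28]
push(21) -> [36, 25, 15, 6, 28, 21]

Final stack: [36, 25, 15, 6, 28, 21]


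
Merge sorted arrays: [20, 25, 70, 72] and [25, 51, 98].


Take 20 from A
Take 25 from A
Take 25 from B
Take 51 from B
Take 70 from A
Take 72 from A

Merged: [20, 25, 25, 51, 70, 72, 98]


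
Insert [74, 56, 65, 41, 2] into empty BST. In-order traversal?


Insert 74: root
Insert 56: L from 74
Insert 65: L from 74 -> R from 56
Insert 41: L from 74 -> L from 56
Insert 2: L from 74 -> L from 56 -> L from 41

In-order: [2, 41, 56, 65, 74]


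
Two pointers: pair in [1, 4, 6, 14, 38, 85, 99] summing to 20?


lo=0(1)+hi=6(99)=100
lo=0(1)+hi=5(85)=86
lo=0(1)+hi=4(38)=39
lo=0(1)+hi=3(14)=15
lo=1(4)+hi=3(14)=18
lo=2(6)+hi=3(14)=20

Yes: 6+14=20


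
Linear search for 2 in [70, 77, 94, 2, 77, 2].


i=0: 70!=2
i=1: 77!=2
i=2: 94!=2
i=3: 2==2 found!

Found at 3, 4 comps


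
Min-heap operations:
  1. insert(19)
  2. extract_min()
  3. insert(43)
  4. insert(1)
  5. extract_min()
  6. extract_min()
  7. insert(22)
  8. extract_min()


insert(19) -> [19]
extract_min()->19, []
insert(43) -> [43]
insert(1) -> [1, 43]
extract_min()->1, [43]
extract_min()->43, []
insert(22) -> [22]
extract_min()->22, []

Final heap: []


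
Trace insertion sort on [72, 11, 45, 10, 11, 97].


Initial: [72, 11, 45, 10, 11, 97]
Insert 11: [11, 72, 45, 10, 11, 97]
Insert 45: [11, 45, 72, 10, 11, 97]
Insert 10: [10, 11, 45, 72, 11, 97]
Insert 11: [10, 11, 11, 45, 72, 97]
Insert 97: [10, 11, 11, 45, 72, 97]

Sorted: [10, 11, 11, 45, 72, 97]


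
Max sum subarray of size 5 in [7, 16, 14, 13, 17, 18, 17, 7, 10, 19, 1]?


[0:5]: 67
[1:6]: 78
[2:7]: 79
[3:8]: 72
[4:9]: 69
[5:10]: 71
[6:11]: 54

Max: 79 at [2:7]


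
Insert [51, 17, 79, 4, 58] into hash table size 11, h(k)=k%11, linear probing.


Insert 51: h=7 -> slot 7
Insert 17: h=6 -> slot 6
Insert 79: h=2 -> slot 2
Insert 4: h=4 -> slot 4
Insert 58: h=3 -> slot 3

Table: [None, None, 79, 58, 4, None, 17, 51, None, None, None]


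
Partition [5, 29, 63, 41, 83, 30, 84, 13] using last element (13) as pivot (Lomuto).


Pivot: 13
  5 <= 13: advance i (no swap)
Place pivot at 1: [5, 13, 63, 41, 83, 30, 84, 29]

Partitioned: [5, 13, 63, 41, 83, 30, 84, 29]


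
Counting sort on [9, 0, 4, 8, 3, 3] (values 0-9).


Input: [9, 0, 4, 8, 3, 3]
Counts: [1, 0, 0, 2, 1, 0, 0, 0, 1, 1]

Sorted: [0, 3, 3, 4, 8, 9]


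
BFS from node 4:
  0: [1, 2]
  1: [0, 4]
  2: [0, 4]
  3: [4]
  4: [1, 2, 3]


Visit 4, enqueue [1, 2, 3]
Visit 1, enqueue [0]
Visit 2, enqueue []
Visit 3, enqueue []
Visit 0, enqueue []

BFS order: [4, 1, 2, 3, 0]


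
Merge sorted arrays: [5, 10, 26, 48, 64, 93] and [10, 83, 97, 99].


Take 5 from A
Take 10 from A
Take 10 from B
Take 26 from A
Take 48 from A
Take 64 from A
Take 83 from B
Take 93 from A

Merged: [5, 10, 10, 26, 48, 64, 83, 93, 97, 99]


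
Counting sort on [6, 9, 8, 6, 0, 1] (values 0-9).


Input: [6, 9, 8, 6, 0, 1]
Counts: [1, 1, 0, 0, 0, 0, 2, 0, 1, 1]

Sorted: [0, 1, 6, 6, 8, 9]


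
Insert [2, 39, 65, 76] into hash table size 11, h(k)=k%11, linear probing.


Insert 2: h=2 -> slot 2
Insert 39: h=6 -> slot 6
Insert 65: h=10 -> slot 10
Insert 76: h=10, 1 probes -> slot 0

Table: [76, None, 2, None, None, None, 39, None, None, None, 65]


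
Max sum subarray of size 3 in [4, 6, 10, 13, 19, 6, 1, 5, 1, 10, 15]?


[0:3]: 20
[1:4]: 29
[2:5]: 42
[3:6]: 38
[4:7]: 26
[5:8]: 12
[6:9]: 7
[7:10]: 16
[8:11]: 26

Max: 42 at [2:5]


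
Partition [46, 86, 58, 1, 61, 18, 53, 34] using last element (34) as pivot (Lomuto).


Pivot: 34
  1 <= 34: swap -> [1, 86, 58, 46, 61, 18, 53, 34]
  18 <= 34: swap -> [1, 18, 58, 46, 61, 86, 53, 34]
Place pivot at 2: [1, 18, 34, 46, 61, 86, 53, 58]

Partitioned: [1, 18, 34, 46, 61, 86, 53, 58]


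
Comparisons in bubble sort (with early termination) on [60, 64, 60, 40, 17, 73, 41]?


Algorithm: bubble sort (with early termination)
Input: [60, 64, 60, 40, 17, 73, 41]
Sorted: [17, 40, 41, 60, 60, 64, 73]

20


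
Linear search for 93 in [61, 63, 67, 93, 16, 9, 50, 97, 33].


i=0: 61!=93
i=1: 63!=93
i=2: 67!=93
i=3: 93==93 found!

Found at 3, 4 comps


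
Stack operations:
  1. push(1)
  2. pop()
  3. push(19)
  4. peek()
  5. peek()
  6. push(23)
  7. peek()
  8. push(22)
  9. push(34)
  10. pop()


push(1) -> [1]
pop()->1, []
push(19) -> [19]
peek()->19
peek()->19
push(23) -> [19, 23]
peek()->23
push(22) -> [19, 23, 22]
push(34) -> [19, 23, 22, 34]
pop()->34, [19, 23, 22]

Final stack: [19, 23, 22]


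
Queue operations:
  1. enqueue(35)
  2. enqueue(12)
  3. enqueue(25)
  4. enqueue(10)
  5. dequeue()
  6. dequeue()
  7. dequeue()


enqueue(35) -> [35]
enqueue(12) -> [35, 12]
enqueue(25) -> [35, 12, 25]
enqueue(10) -> [35, 12, 25, 10]
dequeue()->35, [12, 25, 10]
dequeue()->12, [25, 10]
dequeue()->25, [10]

Final queue: [10]


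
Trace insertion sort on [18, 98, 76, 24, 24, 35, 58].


Initial: [18, 98, 76, 24, 24, 35, 58]
Insert 98: [18, 98, 76, 24, 24, 35, 58]
Insert 76: [18, 76, 98, 24, 24, 35, 58]
Insert 24: [18, 24, 76, 98, 24, 35, 58]
Insert 24: [18, 24, 24, 76, 98, 35, 58]
Insert 35: [18, 24, 24, 35, 76, 98, 58]
Insert 58: [18, 24, 24, 35, 58, 76, 98]

Sorted: [18, 24, 24, 35, 58, 76, 98]


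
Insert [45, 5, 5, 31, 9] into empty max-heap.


Insert 45: [45]
Insert 5: [45, 5]
Insert 5: [45, 5, 5]
Insert 31: [45, 31, 5, 5]
Insert 9: [45, 31, 5, 5, 9]

Final heap: [45, 31, 5, 5, 9]


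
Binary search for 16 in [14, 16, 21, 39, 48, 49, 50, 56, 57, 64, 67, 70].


Step 1: lo=0, hi=11, mid=5, val=49
Step 2: lo=0, hi=4, mid=2, val=21
Step 3: lo=0, hi=1, mid=0, val=14
Step 4: lo=1, hi=1, mid=1, val=16

Found at index 1


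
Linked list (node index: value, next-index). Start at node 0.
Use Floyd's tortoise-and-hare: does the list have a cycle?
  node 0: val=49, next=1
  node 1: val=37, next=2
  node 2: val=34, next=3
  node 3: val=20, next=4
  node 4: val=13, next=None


Floyd's tortoise (slow, +1) and hare (fast, +2):
  init: slow=0, fast=0
  step 1: slow=1, fast=2
  step 2: slow=2, fast=4
  step 3: fast -> None, no cycle

Cycle: no


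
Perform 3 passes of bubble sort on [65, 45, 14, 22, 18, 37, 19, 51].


Initial: [65, 45, 14, 22, 18, 37, 19, 51]
Pass 1: [45, 14, 22, 18, 37, 19, 51, 65] (7 swaps)
Pass 2: [14, 22, 18, 37, 19, 45, 51, 65] (5 swaps)
Pass 3: [14, 18, 22, 19, 37, 45, 51, 65] (2 swaps)

After 3 passes: [14, 18, 22, 19, 37, 45, 51, 65]


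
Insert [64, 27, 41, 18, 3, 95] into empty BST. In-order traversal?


Insert 64: root
Insert 27: L from 64
Insert 41: L from 64 -> R from 27
Insert 18: L from 64 -> L from 27
Insert 3: L from 64 -> L from 27 -> L from 18
Insert 95: R from 64

In-order: [3, 18, 27, 41, 64, 95]


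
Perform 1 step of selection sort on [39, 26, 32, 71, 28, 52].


Initial: [39, 26, 32, 71, 28, 52]
Step 1: min=26 at 1
  Swap: [26, 39, 32, 71, 28, 52]

After 1 step: [26, 39, 32, 71, 28, 52]


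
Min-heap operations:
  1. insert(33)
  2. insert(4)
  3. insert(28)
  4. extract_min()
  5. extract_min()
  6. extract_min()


insert(33) -> [33]
insert(4) -> [4, 33]
insert(28) -> [4, 33, 28]
extract_min()->4, [28, 33]
extract_min()->28, [33]
extract_min()->33, []

Final heap: []


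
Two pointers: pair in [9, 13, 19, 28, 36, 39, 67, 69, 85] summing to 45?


lo=0(9)+hi=8(85)=94
lo=0(9)+hi=7(69)=78
lo=0(9)+hi=6(67)=76
lo=0(9)+hi=5(39)=48
lo=0(9)+hi=4(36)=45

Yes: 9+36=45


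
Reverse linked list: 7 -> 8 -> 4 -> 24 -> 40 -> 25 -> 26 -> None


Step 1: curr=7, set curr.next=prev(None) | reversed so far: 7
Step 2: curr=8, set curr.next=prev(7) | reversed so far: 8 -> 7
Step 3: curr=4, set curr.next=prev(8) | reversed so far: 4 -> 8 -> 7
Step 4: curr=24, set curr.next=prev(4) | reversed so far: 24 -> 4 -> 8 -> 7
Step 5: curr=40, set curr.next=prev(24) | reversed so far: 40 -> 24 -> 4 -> 8 -> 7
Step 6: curr=25, set curr.next=prev(40) | reversed so far: 25 -> 40 -> 24 -> 4 -> 8 -> 7
Step 7: curr=26, set curr.next=prev(25) | reversed so far: 26 -> 25 -> 40 -> 24 -> 4 -> 8 -> 7

26 -> 25 -> 40 -> 24 -> 4 -> 8 -> 7 -> None


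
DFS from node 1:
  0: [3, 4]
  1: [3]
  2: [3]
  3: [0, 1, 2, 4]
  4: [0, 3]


Visit 1, push [3]
Visit 3, push [4, 2, 0]
Visit 0, push [4]
Visit 4, push []
Visit 2, push []

DFS order: [1, 3, 0, 4, 2]


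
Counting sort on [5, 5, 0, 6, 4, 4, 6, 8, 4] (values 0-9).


Input: [5, 5, 0, 6, 4, 4, 6, 8, 4]
Counts: [1, 0, 0, 0, 3, 2, 2, 0, 1, 0]

Sorted: [0, 4, 4, 4, 5, 5, 6, 6, 8]


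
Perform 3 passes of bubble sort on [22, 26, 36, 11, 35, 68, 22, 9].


Initial: [22, 26, 36, 11, 35, 68, 22, 9]
Pass 1: [22, 26, 11, 35, 36, 22, 9, 68] (4 swaps)
Pass 2: [22, 11, 26, 35, 22, 9, 36, 68] (3 swaps)
Pass 3: [11, 22, 26, 22, 9, 35, 36, 68] (3 swaps)

After 3 passes: [11, 22, 26, 22, 9, 35, 36, 68]


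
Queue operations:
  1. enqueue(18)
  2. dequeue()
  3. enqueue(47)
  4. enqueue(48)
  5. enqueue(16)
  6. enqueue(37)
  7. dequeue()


enqueue(18) -> [18]
dequeue()->18, []
enqueue(47) -> [47]
enqueue(48) -> [47, 48]
enqueue(16) -> [47, 48, 16]
enqueue(37) -> [47, 48, 16, 37]
dequeue()->47, [48, 16, 37]

Final queue: [48, 16, 37]


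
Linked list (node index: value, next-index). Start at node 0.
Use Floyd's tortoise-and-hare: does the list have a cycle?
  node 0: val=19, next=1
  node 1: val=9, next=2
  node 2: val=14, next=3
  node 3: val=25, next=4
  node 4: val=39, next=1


Floyd's tortoise (slow, +1) and hare (fast, +2):
  init: slow=0, fast=0
  step 1: slow=1, fast=2
  step 2: slow=2, fast=4
  step 3: slow=3, fast=2
  step 4: slow=4, fast=4
  slow == fast at node 4: cycle detected

Cycle: yes


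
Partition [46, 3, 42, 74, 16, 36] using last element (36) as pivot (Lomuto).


Pivot: 36
  3 <= 36: swap -> [3, 46, 42, 74, 16, 36]
  16 <= 36: swap -> [3, 16, 42, 74, 46, 36]
Place pivot at 2: [3, 16, 36, 74, 46, 42]

Partitioned: [3, 16, 36, 74, 46, 42]


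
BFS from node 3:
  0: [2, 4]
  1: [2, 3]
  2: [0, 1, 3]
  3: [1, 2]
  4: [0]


Visit 3, enqueue [1, 2]
Visit 1, enqueue []
Visit 2, enqueue [0]
Visit 0, enqueue [4]
Visit 4, enqueue []

BFS order: [3, 1, 2, 0, 4]


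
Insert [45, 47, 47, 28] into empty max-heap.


Insert 45: [45]
Insert 47: [47, 45]
Insert 47: [47, 45, 47]
Insert 28: [47, 45, 47, 28]

Final heap: [47, 45, 47, 28]


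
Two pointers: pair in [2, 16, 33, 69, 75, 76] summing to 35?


lo=0(2)+hi=5(76)=78
lo=0(2)+hi=4(75)=77
lo=0(2)+hi=3(69)=71
lo=0(2)+hi=2(33)=35

Yes: 2+33=35


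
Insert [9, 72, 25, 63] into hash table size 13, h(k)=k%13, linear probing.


Insert 9: h=9 -> slot 9
Insert 72: h=7 -> slot 7
Insert 25: h=12 -> slot 12
Insert 63: h=11 -> slot 11

Table: [None, None, None, None, None, None, None, 72, None, 9, None, 63, 25]


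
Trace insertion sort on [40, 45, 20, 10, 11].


Initial: [40, 45, 20, 10, 11]
Insert 45: [40, 45, 20, 10, 11]
Insert 20: [20, 40, 45, 10, 11]
Insert 10: [10, 20, 40, 45, 11]
Insert 11: [10, 11, 20, 40, 45]

Sorted: [10, 11, 20, 40, 45]


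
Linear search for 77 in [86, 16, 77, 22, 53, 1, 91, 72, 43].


i=0: 86!=77
i=1: 16!=77
i=2: 77==77 found!

Found at 2, 3 comps


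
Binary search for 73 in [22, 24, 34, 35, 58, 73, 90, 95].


Step 1: lo=0, hi=7, mid=3, val=35
Step 2: lo=4, hi=7, mid=5, val=73

Found at index 5


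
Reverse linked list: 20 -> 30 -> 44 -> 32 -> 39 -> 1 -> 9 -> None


Step 1: curr=20, set curr.next=prev(None) | reversed so far: 20
Step 2: curr=30, set curr.next=prev(20) | reversed so far: 30 -> 20
Step 3: curr=44, set curr.next=prev(30) | reversed so far: 44 -> 30 -> 20
Step 4: curr=32, set curr.next=prev(44) | reversed so far: 32 -> 44 -> 30 -> 20
Step 5: curr=39, set curr.next=prev(32) | reversed so far: 39 -> 32 -> 44 -> 30 -> 20
Step 6: curr=1, set curr.next=prev(39) | reversed so far: 1 -> 39 -> 32 -> 44 -> 30 -> 20
Step 7: curr=9, set curr.next=prev(1) | reversed so far: 9 -> 1 -> 39 -> 32 -> 44 -> 30 -> 20

9 -> 1 -> 39 -> 32 -> 44 -> 30 -> 20 -> None


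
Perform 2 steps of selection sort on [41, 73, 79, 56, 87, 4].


Initial: [41, 73, 79, 56, 87, 4]
Step 1: min=4 at 5
  Swap: [4, 73, 79, 56, 87, 41]
Step 2: min=41 at 5
  Swap: [4, 41, 79, 56, 87, 73]

After 2 steps: [4, 41, 79, 56, 87, 73]


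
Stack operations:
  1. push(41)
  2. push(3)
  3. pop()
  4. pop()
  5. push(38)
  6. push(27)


push(41) -> [41]
push(3) -> [41, 3]
pop()->3, [41]
pop()->41, []
push(38) -> [38]
push(27) -> [38, 27]

Final stack: [38, 27]


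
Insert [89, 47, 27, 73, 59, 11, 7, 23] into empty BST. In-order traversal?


Insert 89: root
Insert 47: L from 89
Insert 27: L from 89 -> L from 47
Insert 73: L from 89 -> R from 47
Insert 59: L from 89 -> R from 47 -> L from 73
Insert 11: L from 89 -> L from 47 -> L from 27
Insert 7: L from 89 -> L from 47 -> L from 27 -> L from 11
Insert 23: L from 89 -> L from 47 -> L from 27 -> R from 11

In-order: [7, 11, 23, 27, 47, 59, 73, 89]


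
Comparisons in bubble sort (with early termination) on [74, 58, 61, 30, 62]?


Algorithm: bubble sort (with early termination)
Input: [74, 58, 61, 30, 62]
Sorted: [30, 58, 61, 62, 74]

10


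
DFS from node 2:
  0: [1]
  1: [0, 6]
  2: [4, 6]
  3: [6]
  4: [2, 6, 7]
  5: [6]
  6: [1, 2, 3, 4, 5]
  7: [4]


Visit 2, push [6, 4]
Visit 4, push [7, 6]
Visit 6, push [5, 3, 1]
Visit 1, push [0]
Visit 0, push []
Visit 3, push []
Visit 5, push []
Visit 7, push []

DFS order: [2, 4, 6, 1, 0, 3, 5, 7]


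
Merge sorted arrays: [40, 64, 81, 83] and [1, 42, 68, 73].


Take 1 from B
Take 40 from A
Take 42 from B
Take 64 from A
Take 68 from B
Take 73 from B

Merged: [1, 40, 42, 64, 68, 73, 81, 83]


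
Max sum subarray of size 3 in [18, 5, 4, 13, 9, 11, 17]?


[0:3]: 27
[1:4]: 22
[2:5]: 26
[3:6]: 33
[4:7]: 37

Max: 37 at [4:7]
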